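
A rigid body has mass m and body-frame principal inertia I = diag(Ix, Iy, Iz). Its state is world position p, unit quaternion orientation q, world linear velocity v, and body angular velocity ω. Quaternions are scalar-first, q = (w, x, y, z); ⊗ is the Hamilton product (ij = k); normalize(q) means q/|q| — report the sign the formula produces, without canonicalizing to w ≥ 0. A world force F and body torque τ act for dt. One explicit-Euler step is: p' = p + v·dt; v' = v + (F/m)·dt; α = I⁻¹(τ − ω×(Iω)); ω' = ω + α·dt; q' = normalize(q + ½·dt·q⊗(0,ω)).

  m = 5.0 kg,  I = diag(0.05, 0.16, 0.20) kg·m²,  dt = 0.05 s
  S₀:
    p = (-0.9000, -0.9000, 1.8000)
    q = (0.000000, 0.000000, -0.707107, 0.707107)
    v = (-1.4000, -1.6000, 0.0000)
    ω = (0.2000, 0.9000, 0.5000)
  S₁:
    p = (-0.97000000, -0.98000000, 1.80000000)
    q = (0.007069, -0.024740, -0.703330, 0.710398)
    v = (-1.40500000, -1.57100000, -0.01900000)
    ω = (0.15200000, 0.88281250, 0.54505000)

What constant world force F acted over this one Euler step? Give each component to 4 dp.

Δv = v₁−v₀ = (-0.00500000, 0.02900000, -0.01900000)
m·(v₁−v₀)/dt = (-0.5000, 2.9000, -1.9000)

F = (-0.5000, 2.9000, -1.9000)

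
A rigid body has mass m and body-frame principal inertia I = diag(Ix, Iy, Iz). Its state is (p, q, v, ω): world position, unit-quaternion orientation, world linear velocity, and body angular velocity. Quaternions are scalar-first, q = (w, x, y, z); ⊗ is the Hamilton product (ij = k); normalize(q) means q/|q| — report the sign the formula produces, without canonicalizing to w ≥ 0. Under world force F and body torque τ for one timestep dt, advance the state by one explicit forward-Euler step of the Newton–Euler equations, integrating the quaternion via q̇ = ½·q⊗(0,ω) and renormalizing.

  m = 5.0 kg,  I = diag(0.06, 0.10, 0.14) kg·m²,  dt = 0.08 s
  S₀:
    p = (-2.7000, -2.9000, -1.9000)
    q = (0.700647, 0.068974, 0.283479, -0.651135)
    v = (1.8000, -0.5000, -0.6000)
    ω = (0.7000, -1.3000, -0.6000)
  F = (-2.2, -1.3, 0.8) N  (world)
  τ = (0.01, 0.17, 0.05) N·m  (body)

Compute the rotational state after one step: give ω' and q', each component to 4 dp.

precession coupling ω×(Iω) = (0.0312, 0.0336, -0.0364)
angular accel α = (-0.3533, 1.3640, 0.6171)
new body rate ω' = (0.6717, -1.1909, -0.5506)
2q̇ = q⊗(0,ω) = (-0.0704401, -0.5261100, -1.3252512, -0.7084897)
q' = normalize(q + ½dt·q⊗(0,ω)) = (0.6964, 0.0478, 0.2300, -0.6781)

ω' = (0.6717, -1.1909, -0.5506)
q' = (0.6964, 0.0478, 0.2300, -0.6781)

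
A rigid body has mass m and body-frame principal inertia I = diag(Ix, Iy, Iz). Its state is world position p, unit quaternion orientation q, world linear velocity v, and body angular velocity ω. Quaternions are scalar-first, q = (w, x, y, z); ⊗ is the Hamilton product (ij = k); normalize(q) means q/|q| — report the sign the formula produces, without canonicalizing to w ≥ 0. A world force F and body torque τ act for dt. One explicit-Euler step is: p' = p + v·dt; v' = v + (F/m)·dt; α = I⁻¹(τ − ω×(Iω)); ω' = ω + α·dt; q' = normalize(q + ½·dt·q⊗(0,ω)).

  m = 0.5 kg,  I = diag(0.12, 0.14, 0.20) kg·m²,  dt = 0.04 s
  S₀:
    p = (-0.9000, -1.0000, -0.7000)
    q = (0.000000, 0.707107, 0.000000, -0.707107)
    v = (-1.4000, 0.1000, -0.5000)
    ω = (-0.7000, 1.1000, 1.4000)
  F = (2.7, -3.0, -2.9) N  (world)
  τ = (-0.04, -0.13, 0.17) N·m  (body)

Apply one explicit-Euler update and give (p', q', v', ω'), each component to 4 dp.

p' = (-0.9560, -0.9960, -0.7200)
q' = (0.0297, 0.7221, -0.0099, -0.6910)
v' = (-1.1840, -0.1400, -0.7320)
ω' = (-0.7441, 1.0405, 1.4371)

p + v·dt = (-0.9560, -0.9960, -0.7200)
new velocity v' = (-1.1840, -0.1400, -0.7320)
gyro term ω×Iω = (0.0924, 0.0784, -0.0154)
α = I⁻¹(τ − ω×Iω) = (-1.1033, -1.4886, 0.9270)
ω + α·dt = (-0.7441, 1.0405, 1.4371)
q⊗(0,ω) = (1.4849247, 0.7778177, -0.4949749, 0.7778177)
q' = normalize(q + ½dt·q⊗(0,ω)) = (0.0297, 0.7221, -0.0099, -0.6910)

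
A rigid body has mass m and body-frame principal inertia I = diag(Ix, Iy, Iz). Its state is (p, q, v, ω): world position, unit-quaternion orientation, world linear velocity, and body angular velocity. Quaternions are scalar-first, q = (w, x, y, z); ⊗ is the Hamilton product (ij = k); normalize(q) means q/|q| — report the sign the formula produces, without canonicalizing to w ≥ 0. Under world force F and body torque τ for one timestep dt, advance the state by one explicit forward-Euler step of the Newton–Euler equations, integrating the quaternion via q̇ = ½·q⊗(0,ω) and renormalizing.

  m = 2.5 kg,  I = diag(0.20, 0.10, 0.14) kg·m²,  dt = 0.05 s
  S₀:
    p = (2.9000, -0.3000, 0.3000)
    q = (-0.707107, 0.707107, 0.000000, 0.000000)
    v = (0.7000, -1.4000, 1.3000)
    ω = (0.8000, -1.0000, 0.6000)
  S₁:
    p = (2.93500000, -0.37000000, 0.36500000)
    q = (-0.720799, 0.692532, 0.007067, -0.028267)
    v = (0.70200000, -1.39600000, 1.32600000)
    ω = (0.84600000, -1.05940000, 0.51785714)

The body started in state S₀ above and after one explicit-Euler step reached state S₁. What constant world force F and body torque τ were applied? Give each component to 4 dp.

ω₁ − ω₀ = (0.04600000, -0.05940000, -0.08214286)
applied torque τ = (0.1600, -0.0900, -0.1500)
v₁ − v₀ = (0.00200000, 0.00400000, 0.02600000)
applied force F = (0.1000, 0.2000, 1.3000)

F = (0.1000, 0.2000, 1.3000)
τ = (0.1600, -0.0900, -0.1500)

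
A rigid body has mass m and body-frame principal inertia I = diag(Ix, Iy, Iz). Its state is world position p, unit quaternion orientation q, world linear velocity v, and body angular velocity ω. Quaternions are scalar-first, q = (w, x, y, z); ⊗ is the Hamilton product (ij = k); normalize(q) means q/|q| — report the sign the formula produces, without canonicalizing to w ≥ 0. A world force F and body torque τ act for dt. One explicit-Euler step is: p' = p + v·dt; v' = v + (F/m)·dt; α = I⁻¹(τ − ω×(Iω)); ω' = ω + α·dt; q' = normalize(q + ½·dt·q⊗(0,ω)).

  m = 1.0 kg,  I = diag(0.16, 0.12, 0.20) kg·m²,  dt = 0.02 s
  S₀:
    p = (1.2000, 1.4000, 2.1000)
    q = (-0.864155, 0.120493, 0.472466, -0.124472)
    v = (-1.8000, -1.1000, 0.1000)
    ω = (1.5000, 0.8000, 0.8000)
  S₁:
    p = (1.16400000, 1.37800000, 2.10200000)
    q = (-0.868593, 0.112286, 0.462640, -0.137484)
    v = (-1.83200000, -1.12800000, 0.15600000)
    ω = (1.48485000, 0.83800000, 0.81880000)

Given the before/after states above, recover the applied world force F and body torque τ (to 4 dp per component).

ω₁ − ω₀ = (-0.01515000, 0.03800000, 0.01880000)
applied torque τ = (-0.0700, 0.1800, 0.1400)
Δv = v₁−v₀ = (-0.03200000, -0.02800000, 0.05600000)
m·(v₁−v₀)/dt = (-1.6000, -1.4000, 2.8000)

F = (-1.6000, -1.4000, 2.8000)
τ = (-0.0700, 0.1800, 0.1400)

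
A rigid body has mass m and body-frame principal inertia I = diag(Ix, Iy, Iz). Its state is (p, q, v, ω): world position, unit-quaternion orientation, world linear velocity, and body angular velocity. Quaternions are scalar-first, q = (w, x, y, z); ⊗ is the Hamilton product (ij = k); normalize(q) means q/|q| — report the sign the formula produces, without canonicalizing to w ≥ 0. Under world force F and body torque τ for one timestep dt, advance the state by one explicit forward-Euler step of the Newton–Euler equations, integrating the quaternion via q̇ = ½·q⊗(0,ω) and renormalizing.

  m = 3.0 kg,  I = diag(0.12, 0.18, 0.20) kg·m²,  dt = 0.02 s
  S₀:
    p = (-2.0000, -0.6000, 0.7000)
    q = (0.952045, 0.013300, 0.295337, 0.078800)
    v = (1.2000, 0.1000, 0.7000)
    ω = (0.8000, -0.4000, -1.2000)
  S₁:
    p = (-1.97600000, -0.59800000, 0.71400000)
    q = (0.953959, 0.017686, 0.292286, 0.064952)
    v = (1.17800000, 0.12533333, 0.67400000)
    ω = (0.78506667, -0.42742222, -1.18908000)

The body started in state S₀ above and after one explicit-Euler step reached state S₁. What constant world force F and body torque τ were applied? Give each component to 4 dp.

F = (-3.3000, 3.8000, -3.9000)
τ = (-0.0800, -0.1700, 0.0900)

v₁ − v₀ = (-0.02200000, 0.02533333, -0.02600000)
m·(v₁−v₀)/dt = (-3.3000, 3.8000, -3.9000)
rate change Δω = (-0.01493333, -0.02742222, 0.01092000)
precession coupling = (0.0096, 0.0768, -0.0192)
τ = I·(Δω/dt) + ω₀×(Iω₀) = (-0.0800, -0.1700, 0.0900)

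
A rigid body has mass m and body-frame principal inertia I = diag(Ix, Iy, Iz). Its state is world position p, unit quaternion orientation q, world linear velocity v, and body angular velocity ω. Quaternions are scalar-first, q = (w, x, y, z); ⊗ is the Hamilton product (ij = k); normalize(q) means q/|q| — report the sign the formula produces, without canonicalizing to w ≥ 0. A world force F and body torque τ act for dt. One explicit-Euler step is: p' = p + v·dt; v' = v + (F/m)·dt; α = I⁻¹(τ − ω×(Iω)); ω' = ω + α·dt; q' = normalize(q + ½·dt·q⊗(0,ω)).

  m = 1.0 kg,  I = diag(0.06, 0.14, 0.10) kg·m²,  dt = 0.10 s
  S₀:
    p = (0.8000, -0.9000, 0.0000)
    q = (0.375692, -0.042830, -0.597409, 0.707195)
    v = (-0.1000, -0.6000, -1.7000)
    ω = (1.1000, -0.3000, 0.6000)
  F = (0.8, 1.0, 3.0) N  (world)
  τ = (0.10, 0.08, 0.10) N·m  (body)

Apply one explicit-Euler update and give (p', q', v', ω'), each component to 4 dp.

p' = (0.7900, -0.9600, -0.1700)
q' = (0.3472, -0.0294, -0.5617, 0.7504)
v' = (-0.0200, -0.5000, -1.4000)
ω' = (1.2547, -0.2240, 0.7264)

a = (0.8000, 1.0000, 3.0000)
p' = p + v·dt = (0.7900, -0.9600, -0.1700)
v' = v + a·dt = (-0.0200, -0.5000, -1.4000)
precession coupling ω×(Iω) = (0.0072, -0.0264, -0.0264)
(τ − ω×Iω)/I = (1.5467, 0.7600, 1.2640)
ω + α·dt = (1.2547, -0.2240, 0.7264)
2q̇ = q⊗(0,ω) = (-0.5564267, 0.2669743, 0.6909049, 0.8954141)
updated quaternion q' = (0.3472, -0.0294, -0.5617, 0.7504)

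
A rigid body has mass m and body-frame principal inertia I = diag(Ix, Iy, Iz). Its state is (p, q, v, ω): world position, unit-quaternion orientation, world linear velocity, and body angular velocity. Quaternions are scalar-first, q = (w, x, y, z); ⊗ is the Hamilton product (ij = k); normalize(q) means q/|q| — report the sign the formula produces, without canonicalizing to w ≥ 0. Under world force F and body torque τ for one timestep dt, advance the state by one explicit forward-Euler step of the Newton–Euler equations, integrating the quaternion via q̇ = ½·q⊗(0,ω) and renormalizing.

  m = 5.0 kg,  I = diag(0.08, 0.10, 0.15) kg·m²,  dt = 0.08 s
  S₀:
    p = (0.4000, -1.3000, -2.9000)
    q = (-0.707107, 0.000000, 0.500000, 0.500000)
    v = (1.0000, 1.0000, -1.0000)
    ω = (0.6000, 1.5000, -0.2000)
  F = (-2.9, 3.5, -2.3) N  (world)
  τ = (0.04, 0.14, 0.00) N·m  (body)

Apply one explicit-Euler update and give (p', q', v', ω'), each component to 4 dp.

linear accel F/m = (-0.5800, 0.7000, -0.4600)
p' = p + v·dt = (0.4800, -1.2200, -2.9800)
v' = v + a·dt = (0.9536, 1.0560, -1.0368)
gyro term ω×Iω = (-0.0150, 0.0084, 0.0180)
α = I⁻¹(τ − ω×Iω) = (0.6875, 1.3160, -0.1200)
ω + α·dt = (0.6550, 1.6053, -0.2096)
2q̇ = q⊗(0,ω) = (-0.6500000, -1.2742642, -0.7606605, -0.1585786)
q' = normalize(q + ½dt·q⊗(0,ω)) = (-0.7316, -0.0509, 0.4686, 0.4926)

p' = (0.4800, -1.2200, -2.9800)
q' = (-0.7316, -0.0509, 0.4686, 0.4926)
v' = (0.9536, 1.0560, -1.0368)
ω' = (0.6550, 1.6053, -0.2096)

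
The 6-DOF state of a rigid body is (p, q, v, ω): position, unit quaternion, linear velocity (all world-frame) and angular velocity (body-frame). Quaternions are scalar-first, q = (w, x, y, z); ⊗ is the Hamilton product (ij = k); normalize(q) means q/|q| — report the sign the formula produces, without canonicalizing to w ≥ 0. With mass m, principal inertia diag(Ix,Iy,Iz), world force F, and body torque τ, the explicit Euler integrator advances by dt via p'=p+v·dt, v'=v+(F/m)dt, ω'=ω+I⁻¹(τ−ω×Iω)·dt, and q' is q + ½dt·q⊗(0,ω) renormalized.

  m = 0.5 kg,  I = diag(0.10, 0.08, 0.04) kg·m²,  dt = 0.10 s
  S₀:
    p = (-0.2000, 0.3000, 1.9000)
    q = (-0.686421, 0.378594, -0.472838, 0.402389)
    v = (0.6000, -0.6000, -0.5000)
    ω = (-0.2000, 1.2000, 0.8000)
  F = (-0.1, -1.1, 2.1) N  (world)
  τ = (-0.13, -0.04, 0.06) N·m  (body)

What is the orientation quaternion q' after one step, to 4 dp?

q' = (-0.6686, 0.3415, -0.5318, 0.3919)

Hamilton product q⊗(0,ω) = (0.3212132, -0.7238530, -1.2070582, -0.1893916)
q' = normalize(q + ½dt·q⊗(0,ω)) = (-0.6686, 0.3415, -0.5318, 0.3919)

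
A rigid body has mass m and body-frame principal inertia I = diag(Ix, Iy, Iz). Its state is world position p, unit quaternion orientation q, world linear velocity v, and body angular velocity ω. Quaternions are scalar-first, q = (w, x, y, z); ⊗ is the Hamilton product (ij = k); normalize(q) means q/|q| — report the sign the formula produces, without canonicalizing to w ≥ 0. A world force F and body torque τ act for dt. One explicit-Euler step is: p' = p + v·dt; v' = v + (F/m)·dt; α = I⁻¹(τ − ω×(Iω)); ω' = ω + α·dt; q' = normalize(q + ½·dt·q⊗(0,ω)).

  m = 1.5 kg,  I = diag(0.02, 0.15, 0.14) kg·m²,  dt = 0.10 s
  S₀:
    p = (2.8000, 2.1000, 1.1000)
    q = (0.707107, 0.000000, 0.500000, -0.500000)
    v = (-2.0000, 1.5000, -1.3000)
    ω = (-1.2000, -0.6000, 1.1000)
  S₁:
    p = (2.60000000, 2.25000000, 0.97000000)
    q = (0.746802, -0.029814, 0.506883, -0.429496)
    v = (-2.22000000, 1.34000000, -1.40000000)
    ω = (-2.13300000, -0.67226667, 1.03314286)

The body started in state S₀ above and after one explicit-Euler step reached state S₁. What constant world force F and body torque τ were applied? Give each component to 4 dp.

rate change Δω = (-0.93300000, -0.07226667, -0.06685714)
ω₀×(Iω₀) = (0.0066, 0.1584, 0.0936)
applied torque τ = (-0.1800, 0.0500, 0.0000)
v₁ − v₀ = (-0.22000000, -0.16000000, -0.10000000)
applied force F = (-3.3000, -2.4000, -1.5000)

F = (-3.3000, -2.4000, -1.5000)
τ = (-0.1800, 0.0500, 0.0000)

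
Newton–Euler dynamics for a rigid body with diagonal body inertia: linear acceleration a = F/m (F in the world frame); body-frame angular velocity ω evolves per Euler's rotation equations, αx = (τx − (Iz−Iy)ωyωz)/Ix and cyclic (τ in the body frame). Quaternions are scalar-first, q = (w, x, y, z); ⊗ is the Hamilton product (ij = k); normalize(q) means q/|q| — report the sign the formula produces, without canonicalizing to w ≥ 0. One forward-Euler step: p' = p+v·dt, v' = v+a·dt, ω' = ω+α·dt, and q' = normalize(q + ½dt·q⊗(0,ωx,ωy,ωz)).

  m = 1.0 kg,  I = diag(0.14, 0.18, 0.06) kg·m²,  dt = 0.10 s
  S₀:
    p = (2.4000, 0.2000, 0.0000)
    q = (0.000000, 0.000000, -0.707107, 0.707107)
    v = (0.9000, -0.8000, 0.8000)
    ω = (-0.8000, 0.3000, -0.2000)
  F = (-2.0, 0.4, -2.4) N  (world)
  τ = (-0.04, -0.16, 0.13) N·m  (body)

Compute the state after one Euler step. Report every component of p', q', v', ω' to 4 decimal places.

a = (-2.0000, 0.4000, -2.4000)
p' = p + v·dt = (2.4900, 0.1200, 0.0800)
new velocity v' = (0.7000, -0.7600, 0.5600)
(τ − ω×Iω)/I = (-0.3371, -0.9600, 2.3267)
ω' = ω + α·dt = (-0.8337, 0.2040, 0.0327)
2q̇ = q⊗(0,ω) = (0.3535535, -0.0707107, -0.5656856, -0.5656856)
updated quaternion q' = (0.0177, -0.0035, -0.7347, 0.6782)

p' = (2.4900, 0.1200, 0.0800)
q' = (0.0177, -0.0035, -0.7347, 0.6782)
v' = (0.7000, -0.7600, 0.5600)
ω' = (-0.8337, 0.2040, 0.0327)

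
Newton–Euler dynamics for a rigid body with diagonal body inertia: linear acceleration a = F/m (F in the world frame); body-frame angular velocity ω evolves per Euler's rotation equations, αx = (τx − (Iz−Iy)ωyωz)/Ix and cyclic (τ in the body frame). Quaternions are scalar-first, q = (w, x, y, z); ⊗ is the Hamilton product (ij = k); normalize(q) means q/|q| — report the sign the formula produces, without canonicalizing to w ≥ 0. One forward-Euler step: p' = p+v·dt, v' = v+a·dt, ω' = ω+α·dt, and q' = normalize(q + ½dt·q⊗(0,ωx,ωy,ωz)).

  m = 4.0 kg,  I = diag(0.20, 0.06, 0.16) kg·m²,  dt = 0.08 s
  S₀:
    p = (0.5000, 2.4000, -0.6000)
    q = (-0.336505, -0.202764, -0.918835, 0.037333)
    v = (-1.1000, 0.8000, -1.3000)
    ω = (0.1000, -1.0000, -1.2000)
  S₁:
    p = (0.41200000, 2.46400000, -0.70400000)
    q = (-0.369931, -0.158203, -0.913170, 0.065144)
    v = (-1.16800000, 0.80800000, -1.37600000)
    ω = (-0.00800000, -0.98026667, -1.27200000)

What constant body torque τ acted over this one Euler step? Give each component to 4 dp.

Δω = ω₁−ω₀ = (-0.10800000, 0.01973333, -0.07200000)
I·α + gyro = (-0.1500, 0.0100, -0.1300)

τ = (-0.1500, 0.0100, -0.1300)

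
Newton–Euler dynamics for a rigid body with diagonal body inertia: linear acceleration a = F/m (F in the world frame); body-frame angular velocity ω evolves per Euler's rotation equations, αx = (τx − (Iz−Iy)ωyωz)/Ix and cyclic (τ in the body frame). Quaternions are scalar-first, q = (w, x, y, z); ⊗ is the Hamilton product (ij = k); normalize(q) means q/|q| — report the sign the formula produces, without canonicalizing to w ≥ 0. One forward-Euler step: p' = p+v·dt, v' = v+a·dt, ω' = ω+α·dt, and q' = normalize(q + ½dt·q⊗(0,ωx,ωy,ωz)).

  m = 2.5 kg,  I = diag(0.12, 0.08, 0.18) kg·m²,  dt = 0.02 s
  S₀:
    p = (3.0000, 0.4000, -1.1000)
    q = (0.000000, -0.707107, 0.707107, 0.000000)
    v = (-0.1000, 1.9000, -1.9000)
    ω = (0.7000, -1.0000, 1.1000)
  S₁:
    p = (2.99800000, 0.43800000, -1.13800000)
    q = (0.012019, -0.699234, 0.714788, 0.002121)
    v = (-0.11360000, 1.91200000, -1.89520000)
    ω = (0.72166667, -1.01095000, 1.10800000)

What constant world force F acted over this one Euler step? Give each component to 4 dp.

velocity change Δv = (-0.01360000, 0.01200000, 0.00480000)
F = m·Δv/dt = (-1.7000, 1.5000, 0.6000)

F = (-1.7000, 1.5000, 0.6000)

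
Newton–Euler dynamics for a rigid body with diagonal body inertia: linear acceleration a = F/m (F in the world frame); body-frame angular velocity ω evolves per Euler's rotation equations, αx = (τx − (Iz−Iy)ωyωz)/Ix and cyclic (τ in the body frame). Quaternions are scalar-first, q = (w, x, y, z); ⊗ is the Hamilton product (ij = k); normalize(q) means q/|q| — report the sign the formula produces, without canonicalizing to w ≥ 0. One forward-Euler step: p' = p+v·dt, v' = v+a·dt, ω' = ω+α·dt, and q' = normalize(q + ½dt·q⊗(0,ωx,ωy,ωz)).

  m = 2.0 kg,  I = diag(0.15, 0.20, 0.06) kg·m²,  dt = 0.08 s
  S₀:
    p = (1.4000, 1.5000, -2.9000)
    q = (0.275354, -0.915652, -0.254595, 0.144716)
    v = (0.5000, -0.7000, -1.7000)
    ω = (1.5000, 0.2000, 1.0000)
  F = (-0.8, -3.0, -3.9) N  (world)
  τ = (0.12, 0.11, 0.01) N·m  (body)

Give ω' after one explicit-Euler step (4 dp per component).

angular accel α = (0.9867, -0.1250, -0.0833)
new body rate ω' = (1.5789, 0.1900, 0.9933)

ω' = (1.5789, 0.1900, 0.9933)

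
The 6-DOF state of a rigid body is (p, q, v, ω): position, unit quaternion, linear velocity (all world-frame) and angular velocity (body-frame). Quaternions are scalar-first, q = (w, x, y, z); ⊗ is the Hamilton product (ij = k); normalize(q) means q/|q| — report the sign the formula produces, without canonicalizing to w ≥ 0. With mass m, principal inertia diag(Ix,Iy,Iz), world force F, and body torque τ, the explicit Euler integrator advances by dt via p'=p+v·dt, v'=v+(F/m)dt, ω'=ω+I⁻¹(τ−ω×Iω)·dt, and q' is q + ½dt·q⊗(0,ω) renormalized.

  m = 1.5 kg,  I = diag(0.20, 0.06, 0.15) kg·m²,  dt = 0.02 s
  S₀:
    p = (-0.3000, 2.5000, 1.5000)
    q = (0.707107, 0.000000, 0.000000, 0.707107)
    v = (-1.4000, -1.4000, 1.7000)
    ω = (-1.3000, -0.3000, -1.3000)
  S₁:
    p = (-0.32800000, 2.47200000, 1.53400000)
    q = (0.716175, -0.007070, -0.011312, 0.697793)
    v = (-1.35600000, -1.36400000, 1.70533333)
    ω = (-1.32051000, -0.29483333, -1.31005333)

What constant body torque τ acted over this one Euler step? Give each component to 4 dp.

τ = (-0.1700, 0.1000, -0.1300)

Δω = ω₁−ω₀ = (-0.02051000, 0.00516667, -0.01005333)
τ = I·(Δω/dt) + ω₀×(Iω₀) = (-0.1700, 0.1000, -0.1300)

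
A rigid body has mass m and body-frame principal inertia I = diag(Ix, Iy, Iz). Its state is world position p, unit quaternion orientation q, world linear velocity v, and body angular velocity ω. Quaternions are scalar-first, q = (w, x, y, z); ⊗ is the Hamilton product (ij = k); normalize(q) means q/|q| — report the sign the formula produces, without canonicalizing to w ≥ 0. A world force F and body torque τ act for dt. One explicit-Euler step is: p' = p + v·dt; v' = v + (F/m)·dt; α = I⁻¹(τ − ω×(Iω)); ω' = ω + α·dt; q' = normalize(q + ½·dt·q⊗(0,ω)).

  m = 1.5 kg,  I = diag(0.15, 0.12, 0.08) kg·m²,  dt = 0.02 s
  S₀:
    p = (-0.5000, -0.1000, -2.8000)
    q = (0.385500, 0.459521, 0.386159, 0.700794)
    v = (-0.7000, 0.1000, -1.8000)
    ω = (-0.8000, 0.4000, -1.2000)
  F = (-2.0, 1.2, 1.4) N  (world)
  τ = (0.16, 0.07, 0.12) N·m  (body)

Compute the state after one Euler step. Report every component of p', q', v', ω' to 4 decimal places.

(τ − ω×Iω)/I = (0.9387, 0.0233, 1.3800)
new body rate ω' = (-0.7812, 0.4005, -1.1724)
q⊗(0,ω) = (1.0541060, -1.0521084, 0.1449900, 0.0301356)
q + ½dt·q⊗(0,ω), renormalized = (0.3960, 0.4489, 0.3876, 0.7010)
linear accel F/m = (-1.3333, 0.8000, 0.9333)
p + v·dt = (-0.5140, -0.0980, -2.8360)
v' = v + a·dt = (-0.7267, 0.1160, -1.7813)

p' = (-0.5140, -0.0980, -2.8360)
q' = (0.3960, 0.4489, 0.3876, 0.7010)
v' = (-0.7267, 0.1160, -1.7813)
ω' = (-0.7812, 0.4005, -1.1724)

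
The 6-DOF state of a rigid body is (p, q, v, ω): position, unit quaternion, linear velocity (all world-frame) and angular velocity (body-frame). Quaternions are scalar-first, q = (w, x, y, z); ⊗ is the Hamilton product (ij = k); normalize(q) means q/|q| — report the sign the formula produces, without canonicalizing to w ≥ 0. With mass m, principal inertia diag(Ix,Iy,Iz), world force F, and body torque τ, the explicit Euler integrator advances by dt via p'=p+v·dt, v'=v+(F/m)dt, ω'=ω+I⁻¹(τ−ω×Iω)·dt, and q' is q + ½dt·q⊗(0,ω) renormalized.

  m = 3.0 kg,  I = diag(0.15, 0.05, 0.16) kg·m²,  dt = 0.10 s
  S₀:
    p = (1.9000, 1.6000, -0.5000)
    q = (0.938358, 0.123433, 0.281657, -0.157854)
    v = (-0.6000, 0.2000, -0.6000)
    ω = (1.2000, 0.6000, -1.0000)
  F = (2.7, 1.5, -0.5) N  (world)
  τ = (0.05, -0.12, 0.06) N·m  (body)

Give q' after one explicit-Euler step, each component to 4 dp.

q⊗(0,ω) = (-0.4749678, 0.9390850, 0.4970230, -1.2022866)
q + ½dt·q⊗(0,ω), renormalized = (0.9114, 0.1698, 0.3054, -0.2172)

q' = (0.9114, 0.1698, 0.3054, -0.2172)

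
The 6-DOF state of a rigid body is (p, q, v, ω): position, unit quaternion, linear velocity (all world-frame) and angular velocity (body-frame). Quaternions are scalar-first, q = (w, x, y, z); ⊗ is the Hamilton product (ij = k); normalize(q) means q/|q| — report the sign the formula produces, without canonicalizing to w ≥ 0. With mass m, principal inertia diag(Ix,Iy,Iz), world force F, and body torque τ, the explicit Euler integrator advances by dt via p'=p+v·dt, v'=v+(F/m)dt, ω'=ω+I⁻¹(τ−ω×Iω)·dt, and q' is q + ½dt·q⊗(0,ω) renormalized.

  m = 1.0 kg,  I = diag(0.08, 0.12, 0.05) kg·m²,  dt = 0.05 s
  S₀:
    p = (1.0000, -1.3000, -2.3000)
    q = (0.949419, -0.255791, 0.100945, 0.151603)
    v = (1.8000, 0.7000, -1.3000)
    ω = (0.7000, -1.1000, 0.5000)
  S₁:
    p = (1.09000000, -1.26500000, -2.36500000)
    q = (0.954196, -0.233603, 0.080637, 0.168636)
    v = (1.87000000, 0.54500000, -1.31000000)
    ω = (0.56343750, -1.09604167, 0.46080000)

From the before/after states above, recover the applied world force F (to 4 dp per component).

F = (1.4000, -3.1000, -0.2000)

velocity change Δv = (0.07000000, -0.15500000, -0.01000000)
applied force F = (1.4000, -3.1000, -0.2000)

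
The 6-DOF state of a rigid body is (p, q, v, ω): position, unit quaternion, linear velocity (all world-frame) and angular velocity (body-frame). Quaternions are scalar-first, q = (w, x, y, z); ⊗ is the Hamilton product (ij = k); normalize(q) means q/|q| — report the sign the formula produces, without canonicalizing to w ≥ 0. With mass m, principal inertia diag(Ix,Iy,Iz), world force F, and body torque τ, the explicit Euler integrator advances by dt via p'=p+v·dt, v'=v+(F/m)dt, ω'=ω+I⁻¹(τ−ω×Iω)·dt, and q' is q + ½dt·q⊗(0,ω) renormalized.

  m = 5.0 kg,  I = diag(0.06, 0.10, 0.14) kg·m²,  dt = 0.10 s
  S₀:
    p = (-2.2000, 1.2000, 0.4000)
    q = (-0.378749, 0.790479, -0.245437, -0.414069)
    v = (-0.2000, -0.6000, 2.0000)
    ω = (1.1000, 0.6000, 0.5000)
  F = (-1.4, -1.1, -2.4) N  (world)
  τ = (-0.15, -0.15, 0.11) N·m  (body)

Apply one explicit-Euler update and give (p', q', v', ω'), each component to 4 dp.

a = F/m = (-0.2800, -0.2200, -0.4800)
p' = p + v·dt = (-2.2200, 1.1400, 0.6000)
v + (F/m)dt = (-0.2280, -0.6220, 1.9520)
precession coupling ω×(Iω) = (0.0120, -0.0440, 0.0264)
(τ − ω×Iω)/I = (-2.7000, -1.0600, 0.5971)
ω' = ω + α·dt = (0.8300, 0.4940, 0.5597)
q⊗(0,ω) = (-0.5152302, -0.2909010, -1.0779648, 0.5548936)
q + ½dt·q⊗(0,ω), renormalized = (-0.4036, 0.7742, -0.2987, -0.3854)

p' = (-2.2200, 1.1400, 0.6000)
q' = (-0.4036, 0.7742, -0.2987, -0.3854)
v' = (-0.2280, -0.6220, 1.9520)
ω' = (0.8300, 0.4940, 0.5597)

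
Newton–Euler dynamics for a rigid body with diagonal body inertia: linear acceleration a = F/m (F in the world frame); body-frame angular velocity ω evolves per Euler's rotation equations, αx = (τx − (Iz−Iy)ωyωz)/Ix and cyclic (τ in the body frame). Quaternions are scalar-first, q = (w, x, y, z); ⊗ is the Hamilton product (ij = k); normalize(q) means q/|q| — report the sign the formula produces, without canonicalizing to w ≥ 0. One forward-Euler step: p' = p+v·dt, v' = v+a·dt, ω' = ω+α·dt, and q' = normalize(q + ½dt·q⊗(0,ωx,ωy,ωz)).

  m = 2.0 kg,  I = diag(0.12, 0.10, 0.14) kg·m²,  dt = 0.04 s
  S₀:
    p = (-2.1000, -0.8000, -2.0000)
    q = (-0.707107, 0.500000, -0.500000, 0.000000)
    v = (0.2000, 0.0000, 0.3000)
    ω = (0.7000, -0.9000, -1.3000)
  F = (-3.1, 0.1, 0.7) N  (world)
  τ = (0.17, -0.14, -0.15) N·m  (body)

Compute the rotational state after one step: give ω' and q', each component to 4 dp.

angular accel α = (1.0267, -1.5820, -1.1614)
ω' = ω + α·dt = (0.7411, -0.9633, -1.3465)
Hamilton product q⊗(0,ω) = (-0.8000000, 0.1550251, 1.2863963, 0.8192391)
q' = normalize(q + ½dt·q⊗(0,ω)) = (-0.7227, 0.5028, -0.4740, 0.0164)

ω' = (0.7411, -0.9633, -1.3465)
q' = (-0.7227, 0.5028, -0.4740, 0.0164)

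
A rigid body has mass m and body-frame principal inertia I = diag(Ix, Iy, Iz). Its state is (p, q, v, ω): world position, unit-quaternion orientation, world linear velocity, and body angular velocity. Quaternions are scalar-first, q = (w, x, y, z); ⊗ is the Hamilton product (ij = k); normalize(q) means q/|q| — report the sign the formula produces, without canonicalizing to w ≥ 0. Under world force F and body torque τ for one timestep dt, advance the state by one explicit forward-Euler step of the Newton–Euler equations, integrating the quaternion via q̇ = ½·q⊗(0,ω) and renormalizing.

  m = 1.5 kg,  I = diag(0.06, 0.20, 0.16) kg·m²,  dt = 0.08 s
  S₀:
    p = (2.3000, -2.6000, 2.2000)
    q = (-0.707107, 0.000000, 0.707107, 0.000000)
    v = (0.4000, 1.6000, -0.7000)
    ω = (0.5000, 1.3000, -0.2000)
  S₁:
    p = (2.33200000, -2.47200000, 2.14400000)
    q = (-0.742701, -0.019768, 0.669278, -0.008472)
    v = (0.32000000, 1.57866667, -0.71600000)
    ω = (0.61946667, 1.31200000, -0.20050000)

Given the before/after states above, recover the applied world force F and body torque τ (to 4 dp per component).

v₁ − v₀ = (-0.08000000, -0.02133333, -0.01600000)
F = m·Δv/dt = (-1.5000, -0.4000, -0.3000)
rate change Δω = (0.11946667, 0.01200000, -0.00050000)
applied torque τ = (0.1000, 0.0400, 0.0900)

F = (-1.5000, -0.4000, -0.3000)
τ = (0.1000, 0.0400, 0.0900)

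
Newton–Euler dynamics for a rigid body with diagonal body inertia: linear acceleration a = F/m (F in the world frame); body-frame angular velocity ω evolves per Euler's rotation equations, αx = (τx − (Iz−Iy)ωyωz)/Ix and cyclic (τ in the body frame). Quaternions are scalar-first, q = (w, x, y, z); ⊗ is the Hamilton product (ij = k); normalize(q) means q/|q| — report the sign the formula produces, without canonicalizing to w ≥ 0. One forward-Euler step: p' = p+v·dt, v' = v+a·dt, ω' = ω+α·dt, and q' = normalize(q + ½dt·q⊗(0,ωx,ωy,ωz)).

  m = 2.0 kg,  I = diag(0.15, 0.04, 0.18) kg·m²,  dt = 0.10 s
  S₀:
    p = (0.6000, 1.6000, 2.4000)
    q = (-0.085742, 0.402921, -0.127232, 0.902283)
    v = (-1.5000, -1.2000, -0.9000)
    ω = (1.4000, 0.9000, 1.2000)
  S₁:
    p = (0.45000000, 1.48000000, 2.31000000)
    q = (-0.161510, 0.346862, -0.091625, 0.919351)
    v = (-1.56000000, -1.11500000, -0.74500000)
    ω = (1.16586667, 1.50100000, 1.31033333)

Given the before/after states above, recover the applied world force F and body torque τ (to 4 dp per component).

F = (-1.2000, 1.7000, 3.1000)
τ = (-0.2000, 0.1900, 0.0600)

v₁ − v₀ = (-0.06000000, 0.08500000, 0.15500000)
m·(v₁−v₀)/dt = (-1.2000, 1.7000, 3.1000)
Δω = ω₁−ω₀ = (-0.23413333, 0.60100000, 0.11033333)
gyro term ω₀×Iω₀ = (0.1512, -0.0504, -0.1386)
I·α + gyro = (-0.2000, 0.1900, 0.0600)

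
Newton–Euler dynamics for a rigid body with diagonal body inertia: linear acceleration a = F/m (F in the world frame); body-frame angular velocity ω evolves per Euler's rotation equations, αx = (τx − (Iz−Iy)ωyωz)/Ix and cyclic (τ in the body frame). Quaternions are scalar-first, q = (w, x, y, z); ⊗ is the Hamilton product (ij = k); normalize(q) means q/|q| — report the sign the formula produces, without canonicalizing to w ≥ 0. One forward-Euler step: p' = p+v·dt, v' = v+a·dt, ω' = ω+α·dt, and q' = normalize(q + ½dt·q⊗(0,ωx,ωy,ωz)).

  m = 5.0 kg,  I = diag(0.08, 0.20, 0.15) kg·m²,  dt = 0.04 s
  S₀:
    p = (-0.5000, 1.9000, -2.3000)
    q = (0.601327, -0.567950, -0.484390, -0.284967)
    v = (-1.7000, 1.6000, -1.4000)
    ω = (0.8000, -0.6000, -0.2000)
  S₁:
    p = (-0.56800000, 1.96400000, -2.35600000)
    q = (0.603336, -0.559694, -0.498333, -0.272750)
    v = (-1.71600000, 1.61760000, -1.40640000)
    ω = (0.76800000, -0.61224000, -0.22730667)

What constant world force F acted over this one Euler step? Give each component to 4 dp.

velocity change Δv = (-0.01600000, 0.01760000, -0.00640000)
F = m·Δv/dt = (-2.0000, 2.2000, -0.8000)

F = (-2.0000, 2.2000, -0.8000)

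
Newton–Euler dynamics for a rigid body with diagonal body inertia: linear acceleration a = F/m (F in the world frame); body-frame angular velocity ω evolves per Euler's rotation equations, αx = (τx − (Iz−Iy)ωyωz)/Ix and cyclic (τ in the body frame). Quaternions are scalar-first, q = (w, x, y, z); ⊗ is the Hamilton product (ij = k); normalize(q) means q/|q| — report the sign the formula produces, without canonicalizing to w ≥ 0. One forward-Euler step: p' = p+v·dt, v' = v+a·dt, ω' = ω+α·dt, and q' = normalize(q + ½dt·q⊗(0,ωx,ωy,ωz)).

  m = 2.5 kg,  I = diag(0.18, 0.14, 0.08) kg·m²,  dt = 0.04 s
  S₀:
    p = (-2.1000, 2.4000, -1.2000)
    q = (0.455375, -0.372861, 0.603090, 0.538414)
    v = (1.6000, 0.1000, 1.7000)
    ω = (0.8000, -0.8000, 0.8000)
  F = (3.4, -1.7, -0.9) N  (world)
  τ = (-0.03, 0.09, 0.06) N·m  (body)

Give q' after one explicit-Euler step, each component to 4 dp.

2q̇ = q⊗(0,ω) = (0.3500296, 1.2775032, 0.3647200, 0.1801168)
q + ½dt·q⊗(0,ω), renormalized = (0.4622, -0.3472, 0.6102, 0.5418)

q' = (0.4622, -0.3472, 0.6102, 0.5418)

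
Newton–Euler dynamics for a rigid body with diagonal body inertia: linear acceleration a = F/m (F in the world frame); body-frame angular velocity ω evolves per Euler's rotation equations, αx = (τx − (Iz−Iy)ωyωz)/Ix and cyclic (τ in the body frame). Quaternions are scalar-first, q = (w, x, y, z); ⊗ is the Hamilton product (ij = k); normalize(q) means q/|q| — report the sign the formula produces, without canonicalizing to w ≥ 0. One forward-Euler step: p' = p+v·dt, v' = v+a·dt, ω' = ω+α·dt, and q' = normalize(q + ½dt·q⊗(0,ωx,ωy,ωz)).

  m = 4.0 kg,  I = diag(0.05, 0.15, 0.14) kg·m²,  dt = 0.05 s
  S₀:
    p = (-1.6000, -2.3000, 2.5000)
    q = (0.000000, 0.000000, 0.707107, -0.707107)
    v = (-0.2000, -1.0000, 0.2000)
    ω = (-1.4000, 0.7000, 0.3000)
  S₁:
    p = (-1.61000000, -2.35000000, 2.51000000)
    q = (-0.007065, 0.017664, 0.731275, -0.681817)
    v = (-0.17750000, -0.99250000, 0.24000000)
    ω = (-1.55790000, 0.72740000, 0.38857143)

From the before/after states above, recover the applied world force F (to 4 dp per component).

velocity change Δv = (0.02250000, 0.00750000, 0.04000000)
m·(v₁−v₀)/dt = (1.8000, 0.6000, 3.2000)

F = (1.8000, 0.6000, 3.2000)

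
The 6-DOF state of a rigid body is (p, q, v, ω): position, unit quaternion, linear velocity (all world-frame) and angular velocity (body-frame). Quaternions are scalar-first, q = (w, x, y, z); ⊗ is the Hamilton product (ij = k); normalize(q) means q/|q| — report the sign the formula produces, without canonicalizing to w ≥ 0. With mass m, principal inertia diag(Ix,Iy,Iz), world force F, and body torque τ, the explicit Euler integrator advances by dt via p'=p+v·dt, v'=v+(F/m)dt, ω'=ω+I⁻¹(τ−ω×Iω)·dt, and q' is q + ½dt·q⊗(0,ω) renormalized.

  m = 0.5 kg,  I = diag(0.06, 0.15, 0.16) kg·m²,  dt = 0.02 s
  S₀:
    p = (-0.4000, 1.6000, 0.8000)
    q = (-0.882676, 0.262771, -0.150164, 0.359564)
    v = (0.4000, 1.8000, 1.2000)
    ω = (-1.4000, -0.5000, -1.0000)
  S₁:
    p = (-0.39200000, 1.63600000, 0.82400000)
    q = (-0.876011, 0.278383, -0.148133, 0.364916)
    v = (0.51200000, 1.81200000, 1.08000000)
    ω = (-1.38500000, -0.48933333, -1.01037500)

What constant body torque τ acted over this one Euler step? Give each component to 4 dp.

τ = (0.0500, -0.0600, -0.0200)

ω₁ − ω₀ = (0.01500000, 0.01066667, -0.01037500)
precession coupling = (0.0050, -0.1400, 0.0630)
τ = I·(Δω/dt) + ω₀×(Iω₀) = (0.0500, -0.0600, -0.0200)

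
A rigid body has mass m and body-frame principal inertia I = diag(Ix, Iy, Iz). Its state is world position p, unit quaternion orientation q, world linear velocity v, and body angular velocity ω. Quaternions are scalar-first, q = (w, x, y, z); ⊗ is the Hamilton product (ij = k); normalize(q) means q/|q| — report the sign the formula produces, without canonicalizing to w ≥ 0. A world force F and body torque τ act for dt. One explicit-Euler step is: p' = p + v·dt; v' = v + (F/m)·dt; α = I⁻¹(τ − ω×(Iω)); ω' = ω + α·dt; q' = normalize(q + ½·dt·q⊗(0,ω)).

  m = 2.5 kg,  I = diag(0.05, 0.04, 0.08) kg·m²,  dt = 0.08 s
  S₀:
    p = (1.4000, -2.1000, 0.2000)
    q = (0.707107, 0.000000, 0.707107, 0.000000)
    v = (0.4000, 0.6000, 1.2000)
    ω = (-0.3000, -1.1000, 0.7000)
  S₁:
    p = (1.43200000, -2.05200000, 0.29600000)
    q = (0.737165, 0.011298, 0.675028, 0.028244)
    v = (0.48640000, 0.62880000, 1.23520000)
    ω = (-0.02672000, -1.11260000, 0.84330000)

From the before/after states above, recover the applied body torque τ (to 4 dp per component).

τ = (0.1400, 0.0000, 0.1400)

Δω = ω₁−ω₀ = (0.27328000, -0.01260000, 0.14330000)
precession coupling = (-0.0308, 0.0063, -0.0033)
applied torque τ = (0.1400, 0.0000, 0.1400)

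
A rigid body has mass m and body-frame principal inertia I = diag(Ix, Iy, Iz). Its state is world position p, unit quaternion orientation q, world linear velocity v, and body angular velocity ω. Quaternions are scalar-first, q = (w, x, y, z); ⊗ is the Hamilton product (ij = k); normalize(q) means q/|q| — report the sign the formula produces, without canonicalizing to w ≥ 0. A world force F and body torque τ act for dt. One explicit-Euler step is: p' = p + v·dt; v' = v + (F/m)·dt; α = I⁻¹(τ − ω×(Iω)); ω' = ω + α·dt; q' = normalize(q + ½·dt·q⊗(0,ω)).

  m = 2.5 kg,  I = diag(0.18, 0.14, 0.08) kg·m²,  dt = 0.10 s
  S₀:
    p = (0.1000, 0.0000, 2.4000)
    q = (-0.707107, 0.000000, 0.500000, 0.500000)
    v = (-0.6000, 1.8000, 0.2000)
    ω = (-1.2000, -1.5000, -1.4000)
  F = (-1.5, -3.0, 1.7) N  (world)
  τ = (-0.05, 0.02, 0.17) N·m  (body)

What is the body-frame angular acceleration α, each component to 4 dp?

precession coupling ω×(Iω) = (-0.1260, 0.1680, -0.0720)
angular accel α = (0.4222, -1.0571, 3.0250)

α = (0.4222, -1.0571, 3.0250)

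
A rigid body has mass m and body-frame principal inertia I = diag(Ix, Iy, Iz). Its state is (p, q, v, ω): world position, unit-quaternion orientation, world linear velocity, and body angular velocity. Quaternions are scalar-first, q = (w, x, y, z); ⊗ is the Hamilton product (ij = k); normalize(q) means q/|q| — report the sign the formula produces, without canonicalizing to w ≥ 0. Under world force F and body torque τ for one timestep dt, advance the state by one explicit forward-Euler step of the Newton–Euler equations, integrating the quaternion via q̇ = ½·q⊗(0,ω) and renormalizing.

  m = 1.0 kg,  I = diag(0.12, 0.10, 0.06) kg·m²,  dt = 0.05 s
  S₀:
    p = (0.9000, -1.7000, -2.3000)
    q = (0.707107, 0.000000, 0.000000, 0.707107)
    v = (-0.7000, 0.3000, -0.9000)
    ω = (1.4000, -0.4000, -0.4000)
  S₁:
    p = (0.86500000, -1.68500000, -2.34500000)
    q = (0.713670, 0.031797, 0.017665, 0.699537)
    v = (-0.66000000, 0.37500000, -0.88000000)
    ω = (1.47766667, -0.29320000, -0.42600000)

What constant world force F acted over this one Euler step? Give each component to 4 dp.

F = (0.8000, 1.5000, 0.4000)

Δv = v₁−v₀ = (0.04000000, 0.07500000, 0.02000000)
F = m·Δv/dt = (0.8000, 1.5000, 0.4000)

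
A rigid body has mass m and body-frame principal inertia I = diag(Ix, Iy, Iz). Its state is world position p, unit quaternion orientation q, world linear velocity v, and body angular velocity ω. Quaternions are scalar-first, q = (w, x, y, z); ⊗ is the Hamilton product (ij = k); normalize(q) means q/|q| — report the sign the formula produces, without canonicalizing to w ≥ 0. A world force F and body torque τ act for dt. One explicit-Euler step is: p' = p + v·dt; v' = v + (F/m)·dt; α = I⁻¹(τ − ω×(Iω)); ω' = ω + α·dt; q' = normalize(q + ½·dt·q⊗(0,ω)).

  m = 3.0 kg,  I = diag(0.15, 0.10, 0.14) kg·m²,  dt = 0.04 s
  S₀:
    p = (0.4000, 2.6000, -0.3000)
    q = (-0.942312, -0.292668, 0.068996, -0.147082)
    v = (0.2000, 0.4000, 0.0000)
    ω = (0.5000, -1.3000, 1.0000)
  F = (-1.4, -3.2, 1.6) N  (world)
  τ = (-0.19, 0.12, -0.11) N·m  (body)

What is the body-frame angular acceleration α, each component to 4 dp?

α = (-0.9200, 1.1500, -1.0179)

gyro term ω×Iω = (-0.0520, 0.0050, 0.0325)
(τ − ω×Iω)/I = (-0.9200, 1.1500, -1.0179)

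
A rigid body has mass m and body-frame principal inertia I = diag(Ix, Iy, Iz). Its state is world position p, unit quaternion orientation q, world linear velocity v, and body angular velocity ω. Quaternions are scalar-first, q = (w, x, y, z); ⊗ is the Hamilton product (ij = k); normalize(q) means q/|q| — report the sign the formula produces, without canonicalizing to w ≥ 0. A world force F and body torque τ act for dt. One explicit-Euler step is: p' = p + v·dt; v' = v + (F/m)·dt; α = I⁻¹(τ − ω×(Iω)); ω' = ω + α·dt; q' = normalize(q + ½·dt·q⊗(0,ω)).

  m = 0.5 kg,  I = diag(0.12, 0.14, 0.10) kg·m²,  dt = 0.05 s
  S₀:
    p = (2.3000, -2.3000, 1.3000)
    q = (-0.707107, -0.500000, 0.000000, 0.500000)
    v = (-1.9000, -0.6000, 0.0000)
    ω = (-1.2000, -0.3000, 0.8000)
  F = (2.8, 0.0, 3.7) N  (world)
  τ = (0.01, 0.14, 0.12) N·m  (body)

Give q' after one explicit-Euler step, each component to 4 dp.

q⊗(0,ω) = (-1.0000000, 0.9985284, 0.0121321, -0.4156856)
updated quaternion q' = (-0.7316, -0.4747, 0.0003, 0.4893)

q' = (-0.7316, -0.4747, 0.0003, 0.4893)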